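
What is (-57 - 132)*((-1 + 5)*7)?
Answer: -5292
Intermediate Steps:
(-57 - 132)*((-1 + 5)*7) = -756*7 = -189*28 = -5292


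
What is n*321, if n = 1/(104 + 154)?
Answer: 107/86 ≈ 1.2442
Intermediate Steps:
n = 1/258 ≈ 0.0038760
n*321 = (1/258)*321 = 107/86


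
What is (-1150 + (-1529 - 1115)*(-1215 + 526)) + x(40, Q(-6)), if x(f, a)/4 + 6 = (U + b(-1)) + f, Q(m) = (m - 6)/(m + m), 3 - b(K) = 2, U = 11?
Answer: 1820750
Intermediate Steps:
b(K) = 1 (b(K) = 3 - 1*2 = 3 - 2 = 1)
Q(m) = (-6 + m)/(2*m) (Q(m) = (-6 + m)/((2*m)) = (-6 + m)*(1/(2*m)) = (-6 + m)/(2*m))
x(f, a) = 24 + 4*f (x(f, a) = -24 + 4*((11 + 1) + f) = -24 + 4*(12 + f) = -24 + (48 + 4*f) = 24 + 4*f)
(-1150 + (-1529 - 1115)*(-1215 + 526)) + x(40, Q(-6)) = (-1150 + (-1529 - 1115)*(-1215 + 526)) + (24 + 4*40) = (-1150 - 2644*(-689)) + (24 + 160) = (-1150 + 1821716) + 184 = 1820566 + 184 = 1820750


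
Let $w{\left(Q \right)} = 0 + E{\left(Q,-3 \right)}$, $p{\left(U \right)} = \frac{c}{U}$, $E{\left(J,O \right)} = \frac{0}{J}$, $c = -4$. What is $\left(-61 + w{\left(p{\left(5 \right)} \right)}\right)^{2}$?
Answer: $3721$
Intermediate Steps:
$E{\left(J,O \right)} = 0$
$p{\left(U \right)} = - \frac{4}{U}$
$w{\left(Q \right)} = 0$ ($w{\left(Q \right)} = 0 + 0 = 0$)
$\left(-61 + w{\left(p{\left(5 \right)} \right)}\right)^{2} = \left(-61 + 0\right)^{2} = \left(-61\right)^{2} = 3721$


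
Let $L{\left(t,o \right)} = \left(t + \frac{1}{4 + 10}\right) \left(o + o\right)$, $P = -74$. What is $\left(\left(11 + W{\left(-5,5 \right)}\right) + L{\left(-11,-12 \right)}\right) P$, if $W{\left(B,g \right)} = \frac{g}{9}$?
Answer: $- \frac{1276648}{63} \approx -20264.0$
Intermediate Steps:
$W{\left(B,g \right)} = \frac{g}{9}$ ($W{\left(B,g \right)} = g \frac{1}{9} = \frac{g}{9}$)
$L{\left(t,o \right)} = 2 o \left(\frac{1}{14} + t\right)$ ($L{\left(t,o \right)} = \left(t + \frac{1}{14}\right) 2 o = \left(\frac{1}{14} + t\right) 2 o = 2 o \left(\frac{1}{14} + t\right)$)
$\left(\left(11 + W{\left(-5,5 \right)}\right) + L{\left(-11,-12 \right)}\right) P = \left(\left(11 + \frac{1}{9} \cdot 5\right) + \frac{1}{7} \left(-12\right) \left(1 + 14 \left(-11\right)\right)\right) \left(-74\right) = \left(\left(11 + \frac{5}{9}\right) + \frac{1}{7} \left(-12\right) \left(1 - 154\right)\right) \left(-74\right) = \left(\frac{104}{9} + \frac{1}{7} \left(-12\right) \left(-153\right)\right) \left(-74\right) = \left(\frac{104}{9} + \frac{1836}{7}\right) \left(-74\right) = \frac{17252}{63} \left(-74\right) = - \frac{1276648}{63}$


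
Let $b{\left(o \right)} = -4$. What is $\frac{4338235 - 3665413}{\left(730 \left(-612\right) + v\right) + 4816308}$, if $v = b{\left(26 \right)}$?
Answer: $\frac{336411}{2184772} \approx 0.15398$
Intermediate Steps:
$v = -4$
$\frac{4338235 - 3665413}{\left(730 \left(-612\right) + v\right) + 4816308} = \frac{4338235 - 3665413}{\left(730 \left(-612\right) - 4\right) + 4816308} = \frac{672822}{\left(-446760 - 4\right) + 4816308} = \frac{672822}{-446764 + 4816308} = \frac{672822}{4369544} = 672822 \cdot \frac{1}{4369544} = \frac{336411}{2184772}$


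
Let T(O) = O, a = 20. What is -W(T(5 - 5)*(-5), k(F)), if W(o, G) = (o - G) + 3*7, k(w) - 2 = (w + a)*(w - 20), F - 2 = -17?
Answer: -194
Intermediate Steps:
F = -15 (F = 2 - 17 = -15)
k(w) = 2 + (-20 + w)*(20 + w) (k(w) = 2 + (w + 20)*(w - 20) = 2 + (20 + w)*(-20 + w) = 2 + (-20 + w)*(20 + w))
W(o, G) = 21 + o - G (W(o, G) = (o - G) + 21 = 21 + o - G)
-W(T(5 - 5)*(-5), k(F)) = -(21 + (5 - 5)*(-5) - (-398 + (-15)²)) = -(21 + 0*(-5) - (-398 + 225)) = -(21 + 0 - 1*(-173)) = -(21 + 0 + 173) = -1*194 = -194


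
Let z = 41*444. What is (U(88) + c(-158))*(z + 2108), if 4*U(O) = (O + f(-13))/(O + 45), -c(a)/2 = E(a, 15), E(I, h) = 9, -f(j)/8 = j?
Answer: -47651952/133 ≈ -3.5829e+5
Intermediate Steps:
f(j) = -8*j
c(a) = -18 (c(a) = -2*9 = -18)
U(O) = (104 + O)/(4*(45 + O)) (U(O) = ((O - 8*(-13))/(O + 45))/4 = ((O + 104)/(45 + O))/4 = ((104 + O)/(45 + O))/4 = (104 + O)/(4*(45 + O)))
z = 18204
(U(88) + c(-158))*(z + 2108) = ((104 + 88)/(4*(45 + 88)) - 18)*(18204 + 2108) = ((1/4)*192/133 - 18)*20312 = ((1/4)*(1/133)*192 - 18)*20312 = (48/133 - 18)*20312 = -2346/133*20312 = -47651952/133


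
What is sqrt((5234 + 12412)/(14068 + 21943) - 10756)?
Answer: I*sqrt(13947660603370)/36011 ≈ 103.71*I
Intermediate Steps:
sqrt((5234 + 12412)/(14068 + 21943) - 10756) = sqrt(17646/36011 - 10756) = sqrt(-387316670/36011) = I*sqrt(13947660603370)/36011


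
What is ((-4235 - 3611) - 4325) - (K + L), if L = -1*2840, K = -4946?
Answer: -4385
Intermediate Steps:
L = -2840
((-4235 - 3611) - 4325) - (K + L) = ((-4235 - 3611) - 4325) - (-4946 - 2840) = (-7846 - 4325) - 1*(-7786) = -12171 + 7786 = -4385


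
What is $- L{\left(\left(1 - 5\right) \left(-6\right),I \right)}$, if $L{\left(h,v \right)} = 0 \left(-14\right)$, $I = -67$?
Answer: $0$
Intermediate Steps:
$L{\left(h,v \right)} = 0$
$- L{\left(\left(1 - 5\right) \left(-6\right),I \right)} = \left(-1\right) 0 = 0$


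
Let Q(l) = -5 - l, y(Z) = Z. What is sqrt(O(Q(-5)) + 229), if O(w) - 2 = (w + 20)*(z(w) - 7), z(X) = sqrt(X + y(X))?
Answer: sqrt(91) ≈ 9.5394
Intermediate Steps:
z(X) = sqrt(2)*sqrt(X) (z(X) = sqrt(X + X) = sqrt(2*X) = sqrt(2)*sqrt(X))
O(w) = 2 + (-7 + sqrt(2)*sqrt(w))*(20 + w) (O(w) = 2 + (w + 20)*(sqrt(2)*sqrt(w) - 7) = 2 + (20 + w)*(-7 + sqrt(2)*sqrt(w)) = 2 + (-7 + sqrt(2)*sqrt(w))*(20 + w))
sqrt(O(Q(-5)) + 229) = sqrt((-138 - 7*(-5 - 1*(-5)) + sqrt(2)*(-5 - 1*(-5))**(3/2) + 20*sqrt(2)*sqrt(-5 - 1*(-5))) + 229) = sqrt((-138 - 7*(-5 + 5) + sqrt(2)*(-5 + 5)**(3/2) + 20*sqrt(2)*sqrt(-5 + 5)) + 229) = sqrt((-138 - 7*0 + sqrt(2)*0**(3/2) + 20*sqrt(2)*sqrt(0)) + 229) = sqrt((-138 + 0 + sqrt(2)*0 + 20*sqrt(2)*0) + 229) = sqrt((-138 + 0 + 0 + 0) + 229) = sqrt(-138 + 229) = sqrt(91)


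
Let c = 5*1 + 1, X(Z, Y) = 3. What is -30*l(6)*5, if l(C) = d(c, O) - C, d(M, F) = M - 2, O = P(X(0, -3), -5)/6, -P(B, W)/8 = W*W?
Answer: 300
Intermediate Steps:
P(B, W) = -8*W² (P(B, W) = -8*W*W = -8*W²)
c = 6 (c = 5 + 1 = 6)
O = -100/3 (O = -8*(-5)²/6 = -8*25*(⅙) = -200*⅙ = -100/3 ≈ -33.333)
d(M, F) = -2 + M
l(C) = 4 - C (l(C) = (-2 + 6) - C = 4 - C)
-30*l(6)*5 = -30*(4 - 1*6)*5 = -30*(4 - 6)*5 = -30*(-2)*5 = 60*5 = 300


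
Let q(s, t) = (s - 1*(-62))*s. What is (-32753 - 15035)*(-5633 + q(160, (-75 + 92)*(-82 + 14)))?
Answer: -1428239956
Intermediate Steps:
q(s, t) = s*(62 + s) (q(s, t) = (s + 62)*s = (62 + s)*s = s*(62 + s))
(-32753 - 15035)*(-5633 + q(160, (-75 + 92)*(-82 + 14))) = (-32753 - 15035)*(-5633 + 160*(62 + 160)) = -47788*(-5633 + 160*222) = -47788*(-5633 + 35520) = -47788*29887 = -1428239956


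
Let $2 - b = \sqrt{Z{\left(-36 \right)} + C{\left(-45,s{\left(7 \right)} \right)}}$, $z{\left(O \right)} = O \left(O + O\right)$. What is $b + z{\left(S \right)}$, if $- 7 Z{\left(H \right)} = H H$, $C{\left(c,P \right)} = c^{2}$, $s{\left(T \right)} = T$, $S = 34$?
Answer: $2314 - \frac{9 \sqrt{1113}}{7} \approx 2271.1$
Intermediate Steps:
$Z{\left(H \right)} = - \frac{H^{2}}{7}$ ($Z{\left(H \right)} = - \frac{H H}{7} = - \frac{H^{2}}{7}$)
$z{\left(O \right)} = 2 O^{2}$ ($z{\left(O \right)} = O 2 O = 2 O^{2}$)
$b = 2 - \frac{9 \sqrt{1113}}{7}$ ($b = 2 - \sqrt{- \frac{\left(-36\right)^{2}}{7} + \left(-45\right)^{2}} = 2 - \sqrt{\left(- \frac{1}{7}\right) 1296 + 2025} = 2 - \sqrt{- \frac{1296}{7} + 2025} = 2 - \sqrt{\frac{12879}{7}} = 2 - \frac{9 \sqrt{1113}}{7} \approx -40.894$)
$b + z{\left(S \right)} = \left(2 - \frac{9 \sqrt{1113}}{7}\right) + 2 \cdot 34^{2} = \left(2 - \frac{9 \sqrt{1113}}{7}\right) + 2 \cdot 1156 = \left(2 - \frac{9 \sqrt{1113}}{7}\right) + 2312 = 2314 - \frac{9 \sqrt{1113}}{7}$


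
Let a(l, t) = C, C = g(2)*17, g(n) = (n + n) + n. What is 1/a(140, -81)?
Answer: 1/102 ≈ 0.0098039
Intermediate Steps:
g(n) = 3*n (g(n) = 2*n + n = 3*n)
C = 102 (C = (3*2)*17 = 6*17 = 102)
a(l, t) = 102
1/a(140, -81) = 1/102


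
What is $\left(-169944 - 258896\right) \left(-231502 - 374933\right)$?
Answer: $260063585400$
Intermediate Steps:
$\left(-169944 - 258896\right) \left(-231502 - 374933\right) = \left(-428840\right) \left(-606435\right) = 260063585400$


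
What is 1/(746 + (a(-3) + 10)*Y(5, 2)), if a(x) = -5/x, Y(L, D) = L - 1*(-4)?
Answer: 1/851 ≈ 0.0011751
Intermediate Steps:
Y(L, D) = 4 + L (Y(L, D) = L + 4 = 4 + L)
1/(746 + (a(-3) + 10)*Y(5, 2)) = 1/(746 + (-5/(-3) + 10)*(4 + 5)) = 1/(746 + (-5*(-⅓) + 10)*9) = 1/(746 + (5/3 + 10)*9) = 1/(746 + (35/3)*9) = 1/(746 + 105) = 1/851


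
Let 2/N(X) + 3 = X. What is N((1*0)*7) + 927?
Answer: 2779/3 ≈ 926.33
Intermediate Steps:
N(X) = 2/(-3 + X)
N((1*0)*7) + 927 = 2/(-3 + (1*0)*7) + 927 = 2/(-3 + 0*7) + 927 = 2/(-3 + 0) + 927 = 2/(-3) + 927 = 2*(-⅓) + 927 = -⅔ + 927 = 2779/3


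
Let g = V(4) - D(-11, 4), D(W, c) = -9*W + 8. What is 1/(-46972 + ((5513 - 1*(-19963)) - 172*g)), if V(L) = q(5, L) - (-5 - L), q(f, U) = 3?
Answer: -1/5156 ≈ -0.00019395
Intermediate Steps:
D(W, c) = 8 - 9*W
V(L) = 8 + L (V(L) = 3 - (-5 - L) = 3 + (5 + L) = 8 + L)
g = -95 (g = (8 + 4) - (8 - 9*(-11)) = 12 - (8 + 99) = 12 - 1*107 = 12 - 107 = -95)
1/(-46972 + ((5513 - 1*(-19963)) - 172*g)) = 1/(-46972 + ((5513 - 1*(-19963)) - 172*(-95))) = 1/(-46972 + ((5513 + 19963) - 1*(-16340))) = 1/(-46972 + (25476 + 16340)) = 1/(-46972 + 41816) = 1/(-5156) = -1/5156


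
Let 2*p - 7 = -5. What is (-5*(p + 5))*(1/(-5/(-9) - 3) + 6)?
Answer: -1845/11 ≈ -167.73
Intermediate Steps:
p = 1 (p = 7/2 + (1/2)*(-5) = 7/2 - 5/2 = 1)
(-5*(p + 5))*(1/(-5/(-9) - 3) + 6) = (-5*(1 + 5))*(1/(-5/(-9) - 3) + 6) = (-5*6)*(1/(-5*(-1/9) - 3) + 6) = -30*(1/(5/9 - 3) + 6) = -30*(1/(-22/9) + 6) = -30*(-9/22 + 6) = -30*123/22 = -1845/11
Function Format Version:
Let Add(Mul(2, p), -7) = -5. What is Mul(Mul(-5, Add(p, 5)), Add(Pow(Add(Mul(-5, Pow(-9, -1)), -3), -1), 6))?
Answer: Rational(-1845, 11) ≈ -167.73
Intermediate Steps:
p = 1 (p = Add(Rational(7, 2), Mul(Rational(1, 2), -5)) = Add(Rational(7, 2), Rational(-5, 2)) = 1)
Mul(Mul(-5, Add(p, 5)), Add(Pow(Add(Mul(-5, Pow(-9, -1)), -3), -1), 6)) = Mul(Mul(-5, Add(1, 5)), Add(Pow(Add(Mul(-5, Pow(-9, -1)), -3), -1), 6)) = Mul(Mul(-5, 6), Add(Pow(Add(Mul(-5, Rational(-1, 9)), -3), -1), 6)) = Mul(-30, Add(Pow(Add(Rational(5, 9), -3), -1), 6)) = Mul(-30, Add(Pow(Rational(-22, 9), -1), 6)) = Mul(-30, Add(Rational(-9, 22), 6)) = Mul(-30, Rational(123, 22)) = Rational(-1845, 11)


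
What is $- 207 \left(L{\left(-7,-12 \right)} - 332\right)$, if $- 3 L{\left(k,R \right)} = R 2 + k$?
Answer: $66585$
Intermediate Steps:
$L{\left(k,R \right)} = - \frac{2 R}{3} - \frac{k}{3}$ ($L{\left(k,R \right)} = - \frac{R 2 + k}{3} = - \frac{2 R + k}{3} = - \frac{k + 2 R}{3} = - \frac{2 R}{3} - \frac{k}{3}$)
$- 207 \left(L{\left(-7,-12 \right)} - 332\right) = - 207 \left(\left(\left(- \frac{2}{3}\right) \left(-12\right) - - \frac{7}{3}\right) - 332\right) = - 207 \left(\left(8 + \frac{7}{3}\right) - 332\right) = - 207 \left(\frac{31}{3} - 332\right) = \left(-207\right) \left(- \frac{965}{3}\right) = 66585$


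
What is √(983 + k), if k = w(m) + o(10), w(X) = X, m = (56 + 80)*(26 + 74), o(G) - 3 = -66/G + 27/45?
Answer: 54*√5 ≈ 120.75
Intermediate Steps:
o(G) = 18/5 - 66/G (o(G) = 3 + (-66/G + 27/45) = 3 + (-66/G + 27*(1/45)) = 3 + (-66/G + ⅗) = 3 + (⅗ - 66/G) = 18/5 - 66/G)
m = 13600 (m = 136*100 = 13600)
k = 13597 (k = 13600 + (18/5 - 66/10) = 13600 + (18/5 - 66*⅒) = 13600 + (18/5 - 33/5) = 13600 - 3 = 13597)
√(983 + k) = √(983 + 13597) = √14580 = 54*√5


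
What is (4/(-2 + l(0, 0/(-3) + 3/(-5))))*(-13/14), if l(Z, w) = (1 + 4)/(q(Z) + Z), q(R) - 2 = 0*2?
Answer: -52/7 ≈ -7.4286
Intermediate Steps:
q(R) = 2 (q(R) = 2 + 0*2 = 2 + 0 = 2)
l(Z, w) = 5/(2 + Z) (l(Z, w) = (1 + 4)/(2 + Z) = 5/(2 + Z))
(4/(-2 + l(0, 0/(-3) + 3/(-5))))*(-13/14) = (4/(-2 + 5/(2 + 0)))*(-13/14) = (4/(-2 + 5/2))*(-13*1/14) = (4/(-2 + 5*(½)))*(-13/14) = (4/(-2 + 5/2))*(-13/14) = (4/(½))*(-13/14) = (4*2)*(-13/14) = 8*(-13/14) = -52/7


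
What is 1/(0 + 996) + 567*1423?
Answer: 803613637/996 ≈ 8.0684e+5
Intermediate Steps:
1/(0 + 996) + 567*1423 = 1/996 + 806841 = 803613637/996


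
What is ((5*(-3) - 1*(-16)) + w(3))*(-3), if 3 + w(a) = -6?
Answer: 24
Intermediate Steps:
w(a) = -9 (w(a) = -3 - 6 = -9)
((5*(-3) - 1*(-16)) + w(3))*(-3) = ((5*(-3) - 1*(-16)) - 9)*(-3) = ((-15 + 16) - 9)*(-3) = (1 - 9)*(-3) = -8*(-3) = 24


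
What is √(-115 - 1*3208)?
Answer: I*√3323 ≈ 57.645*I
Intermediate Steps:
√(-115 - 1*3208) = √(-115 - 3208) = √(-3323) = I*√3323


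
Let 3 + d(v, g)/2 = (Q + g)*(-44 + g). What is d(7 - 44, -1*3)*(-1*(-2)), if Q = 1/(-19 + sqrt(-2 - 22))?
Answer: 216092/385 + 376*I*sqrt(6)/385 ≈ 561.28 + 2.3922*I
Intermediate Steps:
Q = 1/(-19 + 2*I*sqrt(6)) (Q = 1/(-19 + sqrt(-24)) = 1/(-19 + 2*I*sqrt(6)) ≈ -0.049351 - 0.012725*I)
d(v, g) = -6 + 2*(-44 + g)*(-19/385 + g - 2*I*sqrt(6)/385) (d(v, g) = -6 + 2*(((-19/385 - 2*I*sqrt(6)/385) + g)*(-44 + g)) = -6 + 2*((-19/385 + g - 2*I*sqrt(6)/385)*(-44 + g)) = -6 + 2*((-44 + g)*(-19/385 + g - 2*I*sqrt(6)/385)) = -6 + 2*(-44 + g)*(-19/385 + g - 2*I*sqrt(6)/385))
d(7 - 44, -1*3)*(-1*(-2)) = (-58/35 + 2*(-1*3)**2 - (-33918)*3/385 + 16*I*sqrt(6)/35 - 4*I*(-1*3)*sqrt(6)/385)*(-1*(-2)) = (-58/35 + 2*(-3)**2 - 33918/385*(-3) + 16*I*sqrt(6)/35 - 4/385*I*(-3)*sqrt(6))*2 = (-58/35 + 2*9 + 101754/385 + 16*I*sqrt(6)/35 + 12*I*sqrt(6)/385)*2 = (-58/35 + 18 + 101754/385 + 16*I*sqrt(6)/35 + 12*I*sqrt(6)/385)*2 = (108046/385 + 188*I*sqrt(6)/385)*2 = 216092/385 + 376*I*sqrt(6)/385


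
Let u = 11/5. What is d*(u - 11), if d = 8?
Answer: -352/5 ≈ -70.400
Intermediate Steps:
u = 11/5 (u = 11*(⅕) = 11/5 ≈ 2.2000)
d*(u - 11) = 8*(11/5 - 11) = 8*(-44/5) = -352/5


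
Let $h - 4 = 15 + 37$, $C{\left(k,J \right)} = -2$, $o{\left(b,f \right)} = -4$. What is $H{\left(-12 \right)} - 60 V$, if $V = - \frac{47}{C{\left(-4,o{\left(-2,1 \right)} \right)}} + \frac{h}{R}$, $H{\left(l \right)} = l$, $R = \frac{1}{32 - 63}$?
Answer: $102738$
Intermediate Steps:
$R = - \frac{1}{31}$ ($R = \frac{1}{-31} = - \frac{1}{31} \approx -0.032258$)
$h = 56$ ($h = 4 + \left(15 + 37\right) = 4 + 52 = 56$)
$V = - \frac{3425}{2}$ ($V = - \frac{47}{-2} + \frac{56}{- \frac{1}{31}} = \left(-47\right) \left(- \frac{1}{2}\right) + 56 \left(-31\right) = \frac{47}{2} - 1736 = - \frac{3425}{2} \approx -1712.5$)
$H{\left(-12 \right)} - 60 V = -12 - -102750 = -12 + 102750 = 102738$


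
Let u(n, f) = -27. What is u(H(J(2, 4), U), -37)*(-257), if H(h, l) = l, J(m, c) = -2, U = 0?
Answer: 6939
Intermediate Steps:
u(H(J(2, 4), U), -37)*(-257) = -27*(-257) = 6939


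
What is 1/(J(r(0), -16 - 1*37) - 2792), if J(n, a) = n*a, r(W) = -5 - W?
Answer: -1/2527 ≈ -0.00039573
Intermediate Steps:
J(n, a) = a*n
1/(J(r(0), -16 - 1*37) - 2792) = 1/((-16 - 1*37)*(-5 - 1*0) - 2792) = 1/((-16 - 37)*(-5 + 0) - 2792) = 1/(-53*(-5) - 2792) = 1/(265 - 2792) = 1/(-2527) = -1/2527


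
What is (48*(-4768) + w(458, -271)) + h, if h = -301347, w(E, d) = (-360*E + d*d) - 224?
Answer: -621874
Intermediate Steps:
w(E, d) = -224 + d² - 360*E (w(E, d) = (-360*E + d²) - 224 = (d² - 360*E) - 224 = -224 + d² - 360*E)
(48*(-4768) + w(458, -271)) + h = (48*(-4768) + (-224 + (-271)² - 360*458)) - 301347 = (-228864 + (-224 + 73441 - 164880)) - 301347 = (-228864 - 91663) - 301347 = -320527 - 301347 = -621874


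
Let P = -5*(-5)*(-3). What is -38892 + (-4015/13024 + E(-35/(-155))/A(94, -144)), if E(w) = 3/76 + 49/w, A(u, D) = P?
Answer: -13124797009/337440 ≈ -38895.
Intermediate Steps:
P = -75 (P = 25*(-3) = -75)
A(u, D) = -75
E(w) = 3/76 + 49/w (E(w) = 3*(1/76) + 49/w = 3/76 + 49/w)
-38892 + (-4015/13024 + E(-35/(-155))/A(94, -144)) = -38892 + (-4015/13024 + (3/76 + 49/((-35/(-155))))/(-75)) = -38892 + (-4015*1/13024 + (3/76 + 49/((-35*(-1/155))))*(-1/75)) = -38892 + (-365/1184 + (3/76 + 49/(7/31))*(-1/75)) = -38892 + (-365/1184 + (3/76 + 49*(31/7))*(-1/75)) = -38892 + (-365/1184 + (3/76 + 217)*(-1/75)) = -38892 + (-365/1184 + (16495/76)*(-1/75)) = -38892 + (-365/1184 - 3299/1140) = -38892 - 1080529/337440 = -13124797009/337440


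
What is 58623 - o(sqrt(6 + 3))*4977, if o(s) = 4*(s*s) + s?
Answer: -135480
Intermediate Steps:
o(s) = s + 4*s**2 (o(s) = 4*s**2 + s = s + 4*s**2)
58623 - o(sqrt(6 + 3))*4977 = 58623 - sqrt(6 + 3)*(1 + 4*sqrt(6 + 3))*4977 = 58623 - sqrt(9)*(1 + 4*sqrt(9))*4977 = 58623 - 3*(1 + 4*3)*4977 = 58623 - 3*(1 + 12)*4977 = 58623 - 3*13*4977 = 58623 - 39*4977 = 58623 - 1*194103 = 58623 - 194103 = -135480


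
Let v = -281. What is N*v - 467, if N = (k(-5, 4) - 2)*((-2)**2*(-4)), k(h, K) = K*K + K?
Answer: 80461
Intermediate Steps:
k(h, K) = K + K**2 (k(h, K) = K**2 + K = K + K**2)
N = -288 (N = (4*(1 + 4) - 2)*((-2)**2*(-4)) = (4*5 - 2)*(4*(-4)) = (20 - 2)*(-16) = 18*(-16) = -288)
N*v - 467 = -288*(-281) - 467 = 80928 - 467 = 80461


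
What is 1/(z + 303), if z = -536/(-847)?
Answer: 847/257177 ≈ 0.0032935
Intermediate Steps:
z = 536/847 (z = -536*(-1/847) = 536/847 ≈ 0.63282)
1/(z + 303) = 1/(536/847 + 303) = 1/(257177/847) = 847/257177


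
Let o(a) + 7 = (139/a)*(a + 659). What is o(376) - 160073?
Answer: -60046215/376 ≈ -1.5970e+5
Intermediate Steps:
o(a) = -7 + 139*(659 + a)/a (o(a) = -7 + (139/a)*(a + 659) = -7 + (139/a)*(659 + a) = -7 + 139*(659 + a)/a)
o(376) - 160073 = (132 + 91601/376) - 160073 = 141233/376 - 160073 = -60046215/376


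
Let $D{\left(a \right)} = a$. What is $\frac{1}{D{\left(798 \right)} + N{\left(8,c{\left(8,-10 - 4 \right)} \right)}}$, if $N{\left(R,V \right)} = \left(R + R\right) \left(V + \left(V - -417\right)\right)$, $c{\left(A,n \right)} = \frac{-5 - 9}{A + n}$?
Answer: $\frac{3}{22634} \approx 0.00013254$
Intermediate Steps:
$c{\left(A,n \right)} = - \frac{14}{A + n}$
$N{\left(R,V \right)} = 2 R \left(417 + 2 V\right)$ ($N{\left(R,V \right)} = 2 R \left(V + \left(V + 417\right)\right) = 2 R \left(V + \left(417 + V\right)\right) = 2 R \left(417 + 2 V\right)$)
$\frac{1}{D{\left(798 \right)} + N{\left(8,c{\left(8,-10 - 4 \right)} \right)}} = \frac{1}{798 + 2 \cdot 8 \left(417 + 2 \left(- \frac{14}{8 - 14}\right)\right)} = \frac{1}{798 + 2 \cdot 8 \left(417 + 2 \left(- \frac{14}{-6}\right)\right)} = \frac{1}{798 + 2 \cdot 8 \left(417 + 2 \left(\left(-14\right) \left(- \frac{1}{6}\right)\right)\right)} = \frac{1}{798 + 2 \cdot 8 \left(417 + 2 \cdot \frac{7}{3}\right)} = \frac{1}{798 + 2 \cdot 8 \left(417 + \frac{14}{3}\right)} = \frac{1}{798 + 2 \cdot 8 \cdot \frac{1265}{3}} = \frac{1}{798 + \frac{20240}{3}} = \frac{1}{\frac{22634}{3}} = \frac{3}{22634}$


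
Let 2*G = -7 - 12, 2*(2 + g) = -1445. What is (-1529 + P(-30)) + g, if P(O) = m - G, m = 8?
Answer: -2236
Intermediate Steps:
g = -1449/2 (g = -2 + (½)*(-1445) = -2 - 1445/2 = -1449/2 ≈ -724.50)
G = -19/2 (G = (-7 - 12)/2 = (½)*(-19) = -19/2 ≈ -9.5000)
P(O) = 35/2 (P(O) = 8 - 1*(-19/2) = 8 + 19/2 = 35/2)
(-1529 + P(-30)) + g = (-1529 + 35/2) - 1449/2 = -3023/2 - 1449/2 = -2236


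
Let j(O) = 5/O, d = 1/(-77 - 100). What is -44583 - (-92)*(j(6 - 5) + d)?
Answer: -7809863/177 ≈ -44124.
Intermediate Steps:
d = -1/177 (d = 1/(-177) = -1/177 ≈ -0.0056497)
-44583 - (-92)*(j(6 - 5) + d) = -44583 - (-92)*(5/(6 - 5) - 1/177) = -44583 - (-92)*(5/1 - 1/177) = -44583 - (-92)*(5*1 - 1/177) = -44583 - (-92)*(5 - 1/177) = -44583 - (-92)*884/177 = -44583 - 1*(-81328/177) = -44583 + 81328/177 = -7809863/177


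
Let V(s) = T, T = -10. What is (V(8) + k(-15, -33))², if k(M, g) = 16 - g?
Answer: 1521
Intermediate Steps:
V(s) = -10
(V(8) + k(-15, -33))² = (-10 + (16 - 1*(-33)))² = (-10 + (16 + 33))² = (-10 + 49)² = 39² = 1521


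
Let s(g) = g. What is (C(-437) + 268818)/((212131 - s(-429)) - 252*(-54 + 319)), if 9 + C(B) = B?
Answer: 67093/36445 ≈ 1.8409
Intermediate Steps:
C(B) = -9 + B
(C(-437) + 268818)/((212131 - s(-429)) - 252*(-54 + 319)) = ((-9 - 437) + 268818)/((212131 - 1*(-429)) - 252*(-54 + 319)) = (-446 + 268818)/((212131 + 429) - 252*265) = 268372/(212560 - 66780) = 268372/145780 = 268372*(1/145780) = 67093/36445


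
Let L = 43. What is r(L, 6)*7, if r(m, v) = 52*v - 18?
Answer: 2058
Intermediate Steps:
r(m, v) = -18 + 52*v
r(L, 6)*7 = (-18 + 52*6)*7 = (-18 + 312)*7 = 294*7 = 2058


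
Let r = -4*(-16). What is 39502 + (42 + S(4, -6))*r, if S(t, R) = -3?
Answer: 41998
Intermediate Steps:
r = 64
39502 + (42 + S(4, -6))*r = 39502 + (42 - 3)*64 = 39502 + 39*64 = 39502 + 2496 = 41998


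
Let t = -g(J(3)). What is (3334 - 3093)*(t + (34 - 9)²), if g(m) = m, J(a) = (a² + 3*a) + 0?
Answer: 146287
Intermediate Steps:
J(a) = a² + 3*a
t = -18 (t = -3*(3 + 3) = -3*6 = -1*18 = -18)
(3334 - 3093)*(t + (34 - 9)²) = (3334 - 3093)*(-18 + (34 - 9)²) = 241*(-18 + 25²) = 241*(-18 + 625) = 241*607 = 146287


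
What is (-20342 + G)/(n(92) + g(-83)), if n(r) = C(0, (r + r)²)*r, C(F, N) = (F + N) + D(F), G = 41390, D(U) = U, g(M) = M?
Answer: 7016/1038223 ≈ 0.0067577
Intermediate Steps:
C(F, N) = N + 2*F (C(F, N) = (F + N) + F = N + 2*F)
n(r) = 4*r³ (n(r) = ((r + r)² + 2*0)*r = ((2*r)² + 0)*r = (4*r² + 0)*r = (4*r²)*r = 4*r³)
(-20342 + G)/(n(92) + g(-83)) = (-20342 + 41390)/(4*92³ - 83) = 21048/(4*778688 - 83) = 21048/(3114752 - 83) = 21048/3114669 = 21048*(1/3114669) = 7016/1038223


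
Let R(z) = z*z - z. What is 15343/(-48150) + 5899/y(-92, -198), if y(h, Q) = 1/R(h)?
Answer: 2430219273257/48150 ≈ 5.0472e+7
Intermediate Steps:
R(z) = z² - z
y(h, Q) = 1/(h*(-1 + h))
15343/(-48150) + 5899/y(-92, -198) = 15343/(-48150) + 5899/((1/((-92)*(-1 - 92)))) = 15343*(-1/48150) + 5899/((-1/92/(-93))) = -15343/48150 + 5899/((-1/92*(-1/93))) = -15343/48150 + 5899/(1/8556) = -15343/48150 + 5899*8556 = -15343/48150 + 50471844 = 2430219273257/48150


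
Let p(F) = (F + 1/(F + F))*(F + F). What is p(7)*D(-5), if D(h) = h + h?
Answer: -990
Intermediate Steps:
D(h) = 2*h
p(F) = 2*F*(F + 1/(2*F)) (p(F) = (F + 1/(2*F))*(2*F) = 2*F*(F + 1/(2*F)))
p(7)*D(-5) = (1 + 2*7²)*(2*(-5)) = (1 + 2*49)*(-10) = (1 + 98)*(-10) = 99*(-10) = -990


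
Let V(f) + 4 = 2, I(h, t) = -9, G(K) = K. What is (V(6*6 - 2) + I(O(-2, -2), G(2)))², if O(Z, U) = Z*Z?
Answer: 121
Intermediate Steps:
O(Z, U) = Z²
V(f) = -2 (V(f) = -4 + 2 = -2)
(V(6*6 - 2) + I(O(-2, -2), G(2)))² = (-2 - 9)² = (-11)² = 121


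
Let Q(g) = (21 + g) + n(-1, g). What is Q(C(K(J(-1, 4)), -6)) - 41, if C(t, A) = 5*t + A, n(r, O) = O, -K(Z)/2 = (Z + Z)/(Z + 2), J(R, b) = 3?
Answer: -56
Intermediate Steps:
K(Z) = -4*Z/(2 + Z) (K(Z) = -2*(Z + Z)/(Z + 2) = -2*2*Z/(2 + Z) = -4*Z/(2 + Z))
C(t, A) = A + 5*t
Q(g) = 21 + 2*g (Q(g) = (21 + g) + g = 21 + 2*g)
Q(C(K(J(-1, 4)), -6)) - 41 = (21 + 2*(-6 + 5*(-4*3/(2 + 3)))) - 41 = (21 + 2*(-6 + 5*(-4*3/5))) - 41 = (21 + 2*(-6 + 5*(-4*3*⅕))) - 41 = (21 + 2*(-6 + 5*(-12/5))) - 41 = (21 + 2*(-6 - 12)) - 41 = (21 + 2*(-18)) - 41 = (21 - 36) - 41 = -15 - 41 = -56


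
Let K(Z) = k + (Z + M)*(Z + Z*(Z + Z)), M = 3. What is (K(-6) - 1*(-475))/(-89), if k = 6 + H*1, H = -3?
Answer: -280/89 ≈ -3.1461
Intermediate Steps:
k = 3 (k = 6 - 3*1 = 6 - 3 = 3)
K(Z) = 3 + (3 + Z)*(Z + 2*Z**2) (K(Z) = 3 + (Z + 3)*(Z + Z*(Z + Z)) = 3 + (3 + Z)*(Z + Z*(2*Z)) = 3 + (3 + Z)*(Z + 2*Z**2))
(K(-6) - 1*(-475))/(-89) = ((3 + 2*(-6)**3 + 3*(-6) + 7*(-6)**2) - 1*(-475))/(-89) = ((3 + 2*(-216) - 18 + 7*36) + 475)*(-1/89) = ((3 - 432 - 18 + 252) + 475)*(-1/89) = (-195 + 475)*(-1/89) = 280*(-1/89) = -280/89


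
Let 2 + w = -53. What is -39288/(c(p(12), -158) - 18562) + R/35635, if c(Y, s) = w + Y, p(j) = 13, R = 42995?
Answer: 109995343/33147677 ≈ 3.3183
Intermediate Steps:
w = -55 (w = -2 - 53 = -55)
c(Y, s) = -55 + Y
-39288/(c(p(12), -158) - 18562) + R/35635 = -39288/((-55 + 13) - 18562) + 42995/35635 = -39288/(-42 - 18562) + 42995*(1/35635) = -39288/(-18604) + 8599/7127 = -39288*(-1/18604) + 8599/7127 = 9822/4651 + 8599/7127 = 109995343/33147677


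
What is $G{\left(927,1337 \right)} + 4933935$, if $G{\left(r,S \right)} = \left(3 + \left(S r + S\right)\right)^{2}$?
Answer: $1539438200056$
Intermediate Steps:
$G{\left(r,S \right)} = \left(3 + S + S r\right)^{2}$ ($G{\left(r,S \right)} = \left(3 + \left(S + S r\right)\right)^{2} = \left(3 + S + S r\right)^{2}$)
$G{\left(927,1337 \right)} + 4933935 = \left(3 + 1337 + 1337 \cdot 927\right)^{2} + 4933935 = \left(3 + 1337 + 1239399\right)^{2} + 4933935 = 1240739^{2} + 4933935 = 1539433266121 + 4933935 = 1539438200056$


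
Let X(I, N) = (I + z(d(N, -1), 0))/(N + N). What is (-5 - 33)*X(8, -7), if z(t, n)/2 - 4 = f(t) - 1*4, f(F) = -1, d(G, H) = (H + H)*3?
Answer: 114/7 ≈ 16.286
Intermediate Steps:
d(G, H) = 6*H (d(G, H) = (2*H)*3 = 6*H)
z(t, n) = -2 (z(t, n) = 8 + 2*(-1 - 1*4) = 8 + 2*(-1 - 4) = 8 + 2*(-5) = 8 - 10 = -2)
X(I, N) = (-2 + I)/(2*N) (X(I, N) = (I - 2)/(N + N) = (-2 + I)/((2*N)) = (-2 + I)*(1/(2*N)) = (-2 + I)/(2*N))
(-5 - 33)*X(8, -7) = (-5 - 33)*((½)*(-2 + 8)/(-7)) = -19*(-1)*6/7 = -38*(-3/7) = 114/7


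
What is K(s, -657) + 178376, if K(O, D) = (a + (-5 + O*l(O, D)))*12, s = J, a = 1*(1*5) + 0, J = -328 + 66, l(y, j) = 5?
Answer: 162656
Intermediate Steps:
J = -262
a = 5 (a = 1*5 + 0 = 5 + 0 = 5)
s = -262
K(O, D) = 60*O (K(O, D) = (5 + (-5 + O*5))*12 = (5 + (-5 + 5*O))*12 = (5*O)*12 = 60*O)
K(s, -657) + 178376 = 60*(-262) + 178376 = -15720 + 178376 = 162656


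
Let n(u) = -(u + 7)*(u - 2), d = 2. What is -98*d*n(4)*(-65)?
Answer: -280280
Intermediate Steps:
n(u) = -(-2 + u)*(7 + u) (n(u) = -(7 + u)*(-2 + u) = -(-2 + u)*(7 + u))
-98*d*n(4)*(-65) = -196*(14 - 1*4² - 5*4)*(-65) = -196*(14 - 1*16 - 20)*(-65) = -196*(14 - 16 - 20)*(-65) = -196*(-22)*(-65) = -98*(-44)*(-65) = 4312*(-65) = -280280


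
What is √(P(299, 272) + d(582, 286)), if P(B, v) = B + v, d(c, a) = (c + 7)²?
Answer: 2*√86873 ≈ 589.48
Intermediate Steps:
d(c, a) = (7 + c)²
√(P(299, 272) + d(582, 286)) = √((299 + 272) + (7 + 582)²) = √(571 + 589²) = √(571 + 346921) = √347492 = 2*√86873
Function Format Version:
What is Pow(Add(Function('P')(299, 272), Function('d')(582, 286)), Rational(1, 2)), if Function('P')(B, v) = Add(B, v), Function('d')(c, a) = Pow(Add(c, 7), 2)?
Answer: Mul(2, Pow(86873, Rational(1, 2))) ≈ 589.48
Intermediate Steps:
Function('d')(c, a) = Pow(Add(7, c), 2)
Pow(Add(Function('P')(299, 272), Function('d')(582, 286)), Rational(1, 2)) = Pow(Add(Add(299, 272), Pow(Add(7, 582), 2)), Rational(1, 2)) = Pow(Add(571, Pow(589, 2)), Rational(1, 2)) = Pow(Add(571, 346921), Rational(1, 2)) = Pow(347492, Rational(1, 2)) = Mul(2, Pow(86873, Rational(1, 2)))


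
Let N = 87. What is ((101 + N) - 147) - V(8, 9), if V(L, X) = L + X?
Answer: 24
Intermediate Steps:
((101 + N) - 147) - V(8, 9) = ((101 + 87) - 147) - (8 + 9) = (188 - 147) - 1*17 = 41 - 17 = 24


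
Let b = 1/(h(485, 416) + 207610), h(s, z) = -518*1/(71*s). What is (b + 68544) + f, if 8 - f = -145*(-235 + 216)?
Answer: 470386031830539/7149049832 ≈ 65797.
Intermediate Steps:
h(s, z) = -518/(71*s)
b = 34435/7149049832 (b = 1/(-518/71/485 + 207610) = 1/(-518/71*1/485 + 207610) = 1/(-518/34435 + 207610) = 1/(7149049832/34435) = 34435/7149049832 ≈ 4.8167e-6)
f = -2747 (f = 8 - (-145)*(-235 + 216) = 8 - (-145)*(-19) = 8 - 1*2755 = 8 - 2755 = -2747)
(b + 68544) + f = (34435/7149049832 + 68544) - 2747 = 490024471719043/7149049832 - 2747 = 470386031830539/7149049832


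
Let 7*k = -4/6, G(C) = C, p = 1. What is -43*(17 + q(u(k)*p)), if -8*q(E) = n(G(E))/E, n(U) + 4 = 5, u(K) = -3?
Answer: -17587/24 ≈ -732.79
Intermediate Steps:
k = -2/21 (k = (-4/6)/7 = (-4*1/6)/7 = (1/7)*(-2/3) = -2/21 ≈ -0.095238)
n(U) = 1 (n(U) = -4 + 5 = 1)
q(E) = -1/(8*E)
-43*(17 + q(u(k)*p)) = -43*(17 - 1/(8*((-3*1)))) = -43*(17 - 1/8/(-3)) = -43*(17 - 1/8*(-1/3)) = -43*(17 + 1/24) = -43*409/24 = -17587/24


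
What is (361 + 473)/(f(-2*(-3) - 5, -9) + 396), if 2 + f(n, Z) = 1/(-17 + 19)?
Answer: 556/263 ≈ 2.1141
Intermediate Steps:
f(n, Z) = -3/2 (f(n, Z) = -2 + 1/(-17 + 19) = -2 + 1/2 = -2 + ½ = -3/2)
(361 + 473)/(f(-2*(-3) - 5, -9) + 396) = (361 + 473)/(-3/2 + 396) = 834/(789/2) = 834*(2/789) = 556/263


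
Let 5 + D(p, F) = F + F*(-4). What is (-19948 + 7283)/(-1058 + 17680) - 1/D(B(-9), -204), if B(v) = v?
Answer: -7704277/10089554 ≈ -0.76359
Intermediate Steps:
D(p, F) = -5 - 3*F (D(p, F) = -5 + (F + F*(-4)) = -5 + (F - 4*F) = -5 - 3*F)
(-19948 + 7283)/(-1058 + 17680) - 1/D(B(-9), -204) = (-19948 + 7283)/(-1058 + 17680) - 1/(-5 - 3*(-204)) = -12665/16622 - 1/(-5 + 612) = -12665*1/16622 - 1/607 = -12665/16622 - 1*1/607 = -12665/16622 - 1/607 = -7704277/10089554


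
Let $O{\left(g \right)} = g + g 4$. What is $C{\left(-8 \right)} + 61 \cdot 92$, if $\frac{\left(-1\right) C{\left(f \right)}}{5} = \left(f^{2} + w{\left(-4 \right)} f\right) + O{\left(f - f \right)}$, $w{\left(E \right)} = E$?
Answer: $5132$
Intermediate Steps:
$O{\left(g \right)} = 5 g$ ($O{\left(g \right)} = g + 4 g = 5 g$)
$C{\left(f \right)} = - 5 f^{2} + 20 f$ ($C{\left(f \right)} = - 5 \left(\left(f^{2} - 4 f\right) + 5 \left(f - f\right)\right) = - 5 \left(\left(f^{2} - 4 f\right) + 5 \cdot 0\right) = - 5 \left(\left(f^{2} - 4 f\right) + 0\right) = - 5 \left(f^{2} - 4 f\right) = - 5 f^{2} + 20 f$)
$C{\left(-8 \right)} + 61 \cdot 92 = 5 \left(-8\right) \left(4 - -8\right) + 61 \cdot 92 = 5 \left(-8\right) \left(4 + 8\right) + 5612 = 5 \left(-8\right) 12 + 5612 = -480 + 5612 = 5132$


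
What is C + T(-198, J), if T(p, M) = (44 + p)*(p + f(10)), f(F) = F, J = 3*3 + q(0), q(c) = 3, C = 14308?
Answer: 43260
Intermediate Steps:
J = 12 (J = 3*3 + 3 = 9 + 3 = 12)
T(p, M) = (10 + p)*(44 + p) (T(p, M) = (44 + p)*(p + 10) = (44 + p)*(10 + p) = (10 + p)*(44 + p))
C + T(-198, J) = 14308 + (440 + (-198)² + 54*(-198)) = 14308 + (440 + 39204 - 10692) = 14308 + 28952 = 43260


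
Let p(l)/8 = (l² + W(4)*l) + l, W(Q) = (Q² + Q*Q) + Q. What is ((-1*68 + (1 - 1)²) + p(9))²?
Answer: 10523536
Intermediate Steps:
W(Q) = Q + 2*Q² (W(Q) = (Q² + Q²) + Q = 2*Q² + Q = Q + 2*Q²)
p(l) = 8*l² + 296*l (p(l) = 8*((l² + (4*(1 + 2*4))*l) + l) = 8*((l² + (4*(1 + 8))*l) + l) = 8*((l² + (4*9)*l) + l) = 8*((l² + 36*l) + l) = 8*(l² + 37*l) = 8*l² + 296*l)
((-1*68 + (1 - 1)²) + p(9))² = ((-1*68 + (1 - 1)²) + 8*9*(37 + 9))² = ((-68 + 0²) + 8*9*46)² = ((-68 + 0) + 3312)² = (-68 + 3312)² = 3244² = 10523536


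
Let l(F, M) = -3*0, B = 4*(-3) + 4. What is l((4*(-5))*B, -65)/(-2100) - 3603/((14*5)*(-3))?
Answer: 1201/70 ≈ 17.157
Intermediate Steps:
B = -8 (B = -12 + 4 = -8)
l(F, M) = 0
l((4*(-5))*B, -65)/(-2100) - 3603/((14*5)*(-3)) = 0/(-2100) - 3603/((14*5)*(-3)) = 0*(-1/2100) - 3603/(70*(-3)) = 0 - 3603/(-210) = 0 - 3603*(-1/210) = 0 + 1201/70 = 1201/70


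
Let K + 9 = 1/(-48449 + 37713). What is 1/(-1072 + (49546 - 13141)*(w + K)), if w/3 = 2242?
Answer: 10736/2625288139963 ≈ 4.0895e-9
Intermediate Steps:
w = 6726 (w = 3*2242 = 6726)
K = -96625/10736 (K = -9 + 1/(-48449 + 37713) = -9 + 1/(-10736) = -9 - 1/10736 = -96625/10736 ≈ -9.0001)
1/(-1072 + (49546 - 13141)*(w + K)) = 1/(-1072 + (49546 - 13141)*(6726 - 96625/10736)) = 1/(-1072 + 36405*(72113711/10736)) = 1/(-1072 + 2625299648955/10736) = 1/(2625288139963/10736) = 10736/2625288139963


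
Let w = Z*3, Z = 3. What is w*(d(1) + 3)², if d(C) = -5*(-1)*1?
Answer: 576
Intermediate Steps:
d(C) = 5 (d(C) = 5*1 = 5)
w = 9 (w = 3*3 = 9)
w*(d(1) + 3)² = 9*(5 + 3)² = 9*8² = 9*64 = 576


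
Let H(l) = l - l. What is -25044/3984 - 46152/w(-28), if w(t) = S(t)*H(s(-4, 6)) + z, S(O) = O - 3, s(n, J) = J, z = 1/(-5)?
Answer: 76610233/332 ≈ 2.3075e+5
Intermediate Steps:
z = -⅕ (z = 1*(-⅕) = -⅕ ≈ -0.20000)
S(O) = -3 + O
H(l) = 0
w(t) = -⅕ (w(t) = (-3 + t)*0 - ⅕ = 0 - ⅕ = -⅕)
-25044/3984 - 46152/w(-28) = -25044/3984 - 46152/(-⅕) = -25044*1/3984 - 46152*(-5) = -2087/332 + 230760 = 76610233/332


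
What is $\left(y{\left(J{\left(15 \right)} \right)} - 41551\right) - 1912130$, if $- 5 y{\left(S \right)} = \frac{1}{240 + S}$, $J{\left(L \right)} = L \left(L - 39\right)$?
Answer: $- \frac{1172208599}{600} \approx -1.9537 \cdot 10^{6}$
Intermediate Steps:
$J{\left(L \right)} = L \left(-39 + L\right)$
$y{\left(S \right)} = - \frac{1}{5 \left(240 + S\right)}$
$\left(y{\left(J{\left(15 \right)} \right)} - 41551\right) - 1912130 = \left(- \frac{1}{1200 + 5 \cdot 15 \left(-39 + 15\right)} - 41551\right) - 1912130 = \left(- \frac{1}{1200 + 5 \cdot 15 \left(-24\right)} - 41551\right) - 1912130 = \left(- \frac{1}{1200 + 5 \left(-360\right)} - 41551\right) - 1912130 = \left(- \frac{1}{1200 - 1800} - 41551\right) - 1912130 = \left(- \frac{1}{-600} - 41551\right) - 1912130 = \left(\left(-1\right) \left(- \frac{1}{600}\right) - 41551\right) - 1912130 = \left(\frac{1}{600} - 41551\right) - 1912130 = - \frac{24930599}{600} - 1912130 = - \frac{1172208599}{600}$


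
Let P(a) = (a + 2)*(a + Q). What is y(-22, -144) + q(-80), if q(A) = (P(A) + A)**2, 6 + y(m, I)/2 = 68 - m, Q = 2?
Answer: 36048184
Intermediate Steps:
y(m, I) = 124 - 2*m (y(m, I) = -12 + 2*(68 - m) = -12 + (136 - 2*m) = 124 - 2*m)
P(a) = (2 + a)**2 (P(a) = (a + 2)*(a + 2) = (2 + a)*(2 + a) = (2 + a)**2)
q(A) = (4 + A**2 + 5*A)**2 (q(A) = ((4 + A**2 + 4*A) + A)**2 = (4 + A**2 + 5*A)**2)
y(-22, -144) + q(-80) = (124 - 2*(-22)) + (4 + (-80)**2 + 5*(-80))**2 = (124 + 44) + (4 + 6400 - 400)**2 = 168 + 6004**2 = 168 + 36048016 = 36048184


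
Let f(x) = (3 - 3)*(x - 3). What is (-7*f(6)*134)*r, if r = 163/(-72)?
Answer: 0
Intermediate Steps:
f(x) = 0 (f(x) = 0*(-3 + x) = 0)
r = -163/72 (r = 163*(-1/72) = -163/72 ≈ -2.2639)
(-7*f(6)*134)*r = (-7*0*134)*(-163/72) = (0*134)*(-163/72) = 0*(-163/72) = 0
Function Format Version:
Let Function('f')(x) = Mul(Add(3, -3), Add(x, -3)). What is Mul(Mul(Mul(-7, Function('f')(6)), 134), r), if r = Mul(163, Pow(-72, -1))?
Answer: 0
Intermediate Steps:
Function('f')(x) = 0 (Function('f')(x) = Mul(0, Add(-3, x)) = 0)
r = Rational(-163, 72) (r = Mul(163, Rational(-1, 72)) = Rational(-163, 72) ≈ -2.2639)
Mul(Mul(Mul(-7, Function('f')(6)), 134), r) = Mul(Mul(Mul(-7, 0), 134), Rational(-163, 72)) = Mul(Mul(0, 134), Rational(-163, 72)) = Mul(0, Rational(-163, 72)) = 0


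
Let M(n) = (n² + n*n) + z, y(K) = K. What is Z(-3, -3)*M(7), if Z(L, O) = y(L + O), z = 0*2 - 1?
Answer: -582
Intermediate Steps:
z = -1 (z = 0 - 1 = -1)
Z(L, O) = L + O
M(n) = -1 + 2*n² (M(n) = (n² + n*n) - 1 = (n² + n²) - 1 = 2*n² - 1 = -1 + 2*n²)
Z(-3, -3)*M(7) = (-3 - 3)*(-1 + 2*7²) = -6*(-1 + 2*49) = -6*(-1 + 98) = -6*97 = -582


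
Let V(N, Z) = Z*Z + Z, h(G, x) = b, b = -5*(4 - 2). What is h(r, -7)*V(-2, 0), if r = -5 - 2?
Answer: 0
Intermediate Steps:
r = -7
b = -10 (b = -5*2 = -10)
h(G, x) = -10
V(N, Z) = Z + Z² (V(N, Z) = Z² + Z = Z + Z²)
h(r, -7)*V(-2, 0) = -0*(1 + 0) = -0 = -10*0 = 0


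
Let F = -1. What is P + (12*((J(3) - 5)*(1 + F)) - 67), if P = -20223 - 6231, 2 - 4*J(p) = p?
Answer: -26521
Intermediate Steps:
J(p) = ½ - p/4
P = -26454
P + (12*((J(3) - 5)*(1 + F)) - 67) = -26454 + (12*(((½ - ¼*3) - 5)*(1 - 1)) - 67) = -26454 + (12*(((½ - ¾) - 5)*0) - 67) = -26454 + (12*((-¼ - 5)*0) - 67) = -26454 + (12*(-21/4*0) - 67) = -26454 + (12*0 - 67) = -26454 + (0 - 67) = -26454 - 67 = -26521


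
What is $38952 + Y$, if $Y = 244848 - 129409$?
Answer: $154391$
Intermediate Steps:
$Y = 115439$
$38952 + Y = 38952 + 115439 = 154391$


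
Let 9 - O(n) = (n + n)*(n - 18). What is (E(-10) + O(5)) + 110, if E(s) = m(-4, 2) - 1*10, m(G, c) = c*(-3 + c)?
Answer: 237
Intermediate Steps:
E(s) = -12 (E(s) = 2*(-3 + 2) - 1*10 = 2*(-1) - 10 = -2 - 10 = -12)
O(n) = 9 - 2*n*(-18 + n) (O(n) = 9 - (n + n)*(n - 18) = 9 - 2*n*(-18 + n))
(E(-10) + O(5)) + 110 = (-12 + (9 - 2*5² + 36*5)) + 110 = (-12 + (9 - 2*25 + 180)) + 110 = (-12 + (9 - 50 + 180)) + 110 = (-12 + 139) + 110 = 127 + 110 = 237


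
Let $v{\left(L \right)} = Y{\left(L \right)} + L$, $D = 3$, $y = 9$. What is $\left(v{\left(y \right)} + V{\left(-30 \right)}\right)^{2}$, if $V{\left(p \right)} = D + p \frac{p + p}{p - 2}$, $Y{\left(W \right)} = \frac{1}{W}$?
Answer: $\frac{2524921}{1296} \approx 1948.2$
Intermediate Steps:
$v{\left(L \right)} = L + \frac{1}{L}$ ($v{\left(L \right)} = \frac{1}{L} + L = L + \frac{1}{L}$)
$V{\left(p \right)} = 3 + \frac{2 p^{2}}{-2 + p}$ ($V{\left(p \right)} = 3 + p \frac{p + p}{p - 2} = 3 + p \frac{2 p}{-2 + p} = 3 + \frac{2 p^{2}}{-2 + p}$)
$\left(v{\left(y \right)} + V{\left(-30 \right)}\right)^{2} = \left(\left(9 + \frac{1}{9}\right) + \frac{-6 + 2 \left(-30\right)^{2} + 3 \left(-30\right)}{-2 - 30}\right)^{2} = \left(\left(9 + \frac{1}{9}\right) + \frac{-6 + 2 \cdot 900 - 90}{-32}\right)^{2} = \left(\frac{82}{9} - \frac{-6 + 1800 - 90}{32}\right)^{2} = \left(\frac{82}{9} - \frac{213}{4}\right)^{2} = \left(- \frac{1589}{36}\right)^{2} = \frac{2524921}{1296}$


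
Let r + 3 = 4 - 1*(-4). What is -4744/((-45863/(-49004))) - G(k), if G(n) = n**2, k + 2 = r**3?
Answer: -926336303/45863 ≈ -20198.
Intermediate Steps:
r = 5 (r = -3 + (4 - 1*(-4)) = -3 + (4 + 4) = -3 + 8 = 5)
k = 123 (k = -2 + 5**3 = -2 + 125 = 123)
-4744/((-45863/(-49004))) - G(k) = -4744/((-45863/(-49004))) - 1*123**2 = -4744/((-45863*(-1/49004))) - 1*15129 = -4744/45863/49004 - 15129 = -4744*49004/45863 - 15129 = -232474976/45863 - 15129 = -926336303/45863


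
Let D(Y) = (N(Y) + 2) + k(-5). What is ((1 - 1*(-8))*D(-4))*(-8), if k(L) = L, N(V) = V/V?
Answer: 144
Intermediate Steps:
N(V) = 1
D(Y) = -2 (D(Y) = (1 + 2) - 5 = 3 - 5 = -2)
((1 - 1*(-8))*D(-4))*(-8) = ((1 - 1*(-8))*(-2))*(-8) = ((1 + 8)*(-2))*(-8) = (9*(-2))*(-8) = -18*(-8) = 144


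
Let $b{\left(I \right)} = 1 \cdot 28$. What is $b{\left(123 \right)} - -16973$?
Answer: $17001$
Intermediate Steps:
$b{\left(I \right)} = 28$
$b{\left(123 \right)} - -16973 = 28 - -16973 = 28 + 16973 = 17001$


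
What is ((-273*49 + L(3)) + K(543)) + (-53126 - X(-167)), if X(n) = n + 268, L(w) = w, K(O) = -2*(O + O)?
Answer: -68773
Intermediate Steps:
K(O) = -4*O
X(n) = 268 + n
((-273*49 + L(3)) + K(543)) + (-53126 - X(-167)) = ((-273*49 + 3) - 4*543) + (-53126 - (268 - 167)) = ((-13377 + 3) - 2172) + (-53126 - 1*101) = (-13374 - 2172) + (-53126 - 101) = -15546 - 53227 = -68773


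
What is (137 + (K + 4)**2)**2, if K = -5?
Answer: 19044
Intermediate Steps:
(137 + (K + 4)**2)**2 = (137 + (-5 + 4)**2)**2 = (137 + (-1)**2)**2 = (137 + 1)**2 = 138**2 = 19044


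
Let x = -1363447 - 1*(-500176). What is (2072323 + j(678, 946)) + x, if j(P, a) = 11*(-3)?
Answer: 1209019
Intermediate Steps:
j(P, a) = -33
x = -863271 (x = -1363447 + 500176 = -863271)
(2072323 + j(678, 946)) + x = (2072323 - 33) - 863271 = 2072290 - 863271 = 1209019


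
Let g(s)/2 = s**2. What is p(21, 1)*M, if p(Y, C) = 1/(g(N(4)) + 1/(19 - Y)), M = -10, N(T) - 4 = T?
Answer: -4/51 ≈ -0.078431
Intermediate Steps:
N(T) = 4 + T
g(s) = 2*s**2
p(Y, C) = 1/(128 + 1/(19 - Y)) (p(Y, C) = 1/(2*(4 + 4)**2 + 1/(19 - Y)) = 1/(2*8**2 + 1/(19 - Y)) = 1/(2*64 + 1/(19 - Y)) = 1/(128 + 1/(19 - Y)))
p(21, 1)*M = ((19 - 1*21)/(2433 - 128*21))*(-10) = ((19 - 21)/(2433 - 2688))*(-10) = (-2/(-255))*(-10) = -1/255*(-2)*(-10) = (2/255)*(-10) = -4/51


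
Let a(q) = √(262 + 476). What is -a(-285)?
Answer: -3*√82 ≈ -27.166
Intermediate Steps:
a(q) = 3*√82 (a(q) = √738 = 3*√82)
-a(-285) = -3*√82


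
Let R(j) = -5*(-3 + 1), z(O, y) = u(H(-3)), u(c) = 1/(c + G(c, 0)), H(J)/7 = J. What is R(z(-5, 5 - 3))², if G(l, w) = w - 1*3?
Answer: 100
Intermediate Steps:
H(J) = 7*J
G(l, w) = -3 + w (G(l, w) = w - 3 = -3 + w)
u(c) = 1/(-3 + c) (u(c) = 1/(c + (-3 + 0)) = 1/(c - 3) = 1/(-3 + c))
z(O, y) = -1/24 (z(O, y) = 1/(-3 + 7*(-3)) = 1/(-3 - 21) = 1/(-24) = -1/24)
R(j) = 10 (R(j) = -5*(-2) = 10)
R(z(-5, 5 - 3))² = 10² = 100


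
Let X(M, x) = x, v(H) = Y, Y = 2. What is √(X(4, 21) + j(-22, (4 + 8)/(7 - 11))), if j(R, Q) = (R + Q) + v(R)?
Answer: I*√2 ≈ 1.4142*I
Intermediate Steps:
v(H) = 2
j(R, Q) = 2 + Q + R (j(R, Q) = (R + Q) + 2 = (Q + R) + 2 = 2 + Q + R)
√(X(4, 21) + j(-22, (4 + 8)/(7 - 11))) = √(21 + (2 + (4 + 8)/(7 - 11) - 22)) = √(21 + (2 + 12/(-4) - 22)) = √(21 + (2 + 12*(-¼) - 22)) = √(21 + (2 - 3 - 22)) = √(21 - 23) = √(-2) = I*√2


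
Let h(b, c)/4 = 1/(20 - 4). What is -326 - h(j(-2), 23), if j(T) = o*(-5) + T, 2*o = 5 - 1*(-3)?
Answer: -1305/4 ≈ -326.25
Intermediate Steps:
o = 4 (o = (5 - 1*(-3))/2 = (5 + 3)/2 = (½)*8 = 4)
j(T) = -20 + T (j(T) = 4*(-5) + T = -20 + T)
h(b, c) = ¼ (h(b, c) = 4/(20 - 4) = 4/16 = 4*(1/16) = ¼)
-326 - h(j(-2), 23) = -326 - 1*¼ = -326 - ¼ = -1305/4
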